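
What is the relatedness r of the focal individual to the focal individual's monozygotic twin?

Each parent–offspring link contributes a factor of 1/2, and independent paths through distinct common ancestors add.
Monozygotic twins share every allele identical by descent: r = 1.

1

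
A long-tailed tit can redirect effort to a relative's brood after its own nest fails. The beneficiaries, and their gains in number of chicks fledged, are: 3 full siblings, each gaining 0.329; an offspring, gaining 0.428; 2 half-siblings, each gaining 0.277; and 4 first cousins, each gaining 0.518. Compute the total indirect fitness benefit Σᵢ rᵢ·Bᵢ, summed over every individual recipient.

r to a full sibling = 0.5 (full sibs share both parents — two paths of length 2: r = 2·(1/2)^2 = 1/2).
r to an offspring = 1/2 (one parent–offspring link: r = (1/2)^1 = 1/2).
r to a half-sibling = 0.25 (half-sibs share one parent — one path of length 2: r = (1/2)^2 = 1/4).
r to a first cousin = 0.125 (first cousins share one grandparent pair — two paths of length 4: r = 2·(1/2)^4 = 1/8).
Summing one r·B term per recipient: 3·0.5·0.329 + 1·0.5·0.428 + 2·0.25·0.277 + 4·0.125·0.518 = 1.105.

1.105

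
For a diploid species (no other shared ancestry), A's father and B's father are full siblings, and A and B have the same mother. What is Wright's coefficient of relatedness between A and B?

Relatedness sums over independent paths through distinct common ancestors.
A and B are related in two ways: first cousins through their fathers (r = 1/8) and half-sibs through their shared mother (r = 1/4).
r = 1/8 + 1/4 = 0.375.

0.375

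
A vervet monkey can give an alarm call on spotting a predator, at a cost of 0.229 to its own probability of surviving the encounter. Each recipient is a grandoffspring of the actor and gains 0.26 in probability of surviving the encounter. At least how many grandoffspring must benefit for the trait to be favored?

4

r to a grandoffspring = 1/4 (two parent–offspring links: r = (1/2)^2 = 1/4).
Hamilton's rule: n·r·B > C  ⇒  n > C/(r·B) = 0.229/(0.25·0.26) = 3.523.
The smallest integer exceeding 3.523 is 4.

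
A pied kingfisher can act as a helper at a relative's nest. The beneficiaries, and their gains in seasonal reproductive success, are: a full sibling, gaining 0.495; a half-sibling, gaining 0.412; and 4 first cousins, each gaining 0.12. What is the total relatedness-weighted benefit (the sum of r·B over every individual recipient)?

0.4105

r to a full sibling = 1/2 (full sibs share both parents — two paths of length 2: r = 2·(1/2)^2 = 1/2).
r to a half-sibling = 1/4 (half-sibs share one parent — one path of length 2: r = (1/2)^2 = 1/4).
r to a first cousin = 1/8 (first cousins share one grandparent pair — two paths of length 4: r = 2·(1/2)^4 = 1/8).
Summing one r·B term per recipient: 1·0.5·0.495 + 1·0.25·0.412 + 4·0.125·0.12 = 0.4105.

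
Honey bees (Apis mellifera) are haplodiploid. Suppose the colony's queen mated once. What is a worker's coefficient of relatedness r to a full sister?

Haplodiploid full sisters inherit their father's entire haploid genome identically (contributing 1/2) and on average half of their mother's contribution (1/2 · 1/2 = 1/4); r = 1/2 + 1/4 = 3/4.

0.75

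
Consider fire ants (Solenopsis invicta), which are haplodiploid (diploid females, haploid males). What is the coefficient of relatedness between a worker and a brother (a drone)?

Her haploid brother carries none of their father's genes and a random half of their mother's genome; that half matches the maternal half of her own genome with probability 1/2: r = 1/2 · 1/2 = 1/4.

0.25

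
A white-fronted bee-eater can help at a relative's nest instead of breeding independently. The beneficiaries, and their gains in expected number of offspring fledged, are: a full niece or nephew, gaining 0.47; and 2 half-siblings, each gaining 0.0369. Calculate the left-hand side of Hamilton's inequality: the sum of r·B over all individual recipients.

r to a full niece or nephew = 0.25 (full aunt/uncle↔niece/nephew: two paths of length 3 through the shared grandparent pair: r = 2·(1/2)^3 = 1/4).
r to a half-sibling = 1/4 (half-sibs share one parent — one path of length 2: r = (1/2)^2 = 1/4).
Summing one r·B term per recipient: 1·0.25·0.47 + 2·0.25·0.0369 = 0.13595.

0.13595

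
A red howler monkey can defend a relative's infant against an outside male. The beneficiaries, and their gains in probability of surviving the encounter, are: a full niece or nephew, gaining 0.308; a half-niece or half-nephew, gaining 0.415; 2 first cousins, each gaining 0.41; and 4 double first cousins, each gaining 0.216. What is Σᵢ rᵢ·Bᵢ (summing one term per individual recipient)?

0.447375

r to a full niece or nephew = 0.25 (full aunt/uncle↔niece/nephew: two paths of length 3 through the shared grandparent pair: r = 2·(1/2)^3 = 1/4).
r to a half-niece or half-nephew = 0.125 (half-aunt/uncle↔niece/nephew: one path of length 3: r = (1/2)^3 = 1/8).
r to a first cousin = 0.125 (first cousins share one grandparent pair — two paths of length 4: r = 2·(1/2)^4 = 1/8).
r to a double first cousin = 1/4 (double first cousins share both grandparent pairs — four paths of length 4: r = 4·(1/2)^4 = 1/4).
Summing one r·B term per recipient: 1·0.25·0.308 + 1·0.125·0.415 + 2·0.125·0.41 + 4·0.25·0.216 = 0.447375.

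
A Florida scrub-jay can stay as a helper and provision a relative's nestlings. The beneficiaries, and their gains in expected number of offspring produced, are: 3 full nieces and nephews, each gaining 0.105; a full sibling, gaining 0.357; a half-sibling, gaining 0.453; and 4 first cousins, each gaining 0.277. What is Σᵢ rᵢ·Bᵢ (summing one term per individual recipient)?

0.509

r to a full niece or nephew = 0.25 (full aunt/uncle↔niece/nephew: two paths of length 3 through the shared grandparent pair: r = 2·(1/2)^3 = 1/4).
r to a full sibling = 0.5 (full sibs share both parents — two paths of length 2: r = 2·(1/2)^2 = 1/2).
r to a half-sibling = 1/4 (half-sibs share one parent — one path of length 2: r = (1/2)^2 = 1/4).
r to a first cousin = 1/8 (first cousins share one grandparent pair — two paths of length 4: r = 2·(1/2)^4 = 1/8).
Summing one r·B term per recipient: 3·0.25·0.105 + 1·0.5·0.357 + 1·0.25·0.453 + 4·0.125·0.277 = 0.509.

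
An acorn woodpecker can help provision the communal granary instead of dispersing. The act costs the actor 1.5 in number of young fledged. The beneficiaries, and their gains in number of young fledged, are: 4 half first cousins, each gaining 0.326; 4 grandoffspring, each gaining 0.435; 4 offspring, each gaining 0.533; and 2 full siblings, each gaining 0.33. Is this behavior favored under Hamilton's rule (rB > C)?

Yes

Hamilton's rule: the trait is favored when the sum of r·B over every recipient exceeds the actor's cost C.
r to a half first cousin = 1/16 (half first cousins share one grandparent — one path of length 4: r = (1/2)^4 = 1/16).
r to a grandoffspring = 0.25 (two parent–offspring links: r = (1/2)^2 = 1/4).
r to an offspring = 1/2 (one parent–offspring link: r = (1/2)^1 = 1/2).
r to a full sibling = 1/2 (full sibs share both parents — two paths of length 2: r = 2·(1/2)^2 = 1/2).
Summing one r·B term per recipient: 4·0.0625·0.326 + 4·0.25·0.435 + 4·0.5·0.533 + 2·0.5·0.33 = 1.9125.
1.9125 > 1.5: the indirect benefit exceeds the cost.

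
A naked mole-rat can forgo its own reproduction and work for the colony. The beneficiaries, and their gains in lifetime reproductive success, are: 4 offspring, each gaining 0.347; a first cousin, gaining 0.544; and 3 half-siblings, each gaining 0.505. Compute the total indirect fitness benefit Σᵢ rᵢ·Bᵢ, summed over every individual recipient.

1.14075

r to an offspring = 1/2 (one parent–offspring link: r = (1/2)^1 = 1/2).
r to a first cousin = 0.125 (first cousins share one grandparent pair — two paths of length 4: r = 2·(1/2)^4 = 1/8).
r to a half-sibling = 1/4 (half-sibs share one parent — one path of length 2: r = (1/2)^2 = 1/4).
Summing one r·B term per recipient: 4·0.5·0.347 + 1·0.125·0.544 + 3·0.25·0.505 = 1.14075.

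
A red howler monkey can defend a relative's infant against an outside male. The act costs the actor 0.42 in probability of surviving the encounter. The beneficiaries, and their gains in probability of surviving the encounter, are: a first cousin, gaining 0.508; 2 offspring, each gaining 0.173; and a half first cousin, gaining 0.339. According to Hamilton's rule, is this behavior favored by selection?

No

Hamilton's rule: the trait is favored when the sum of r·B over every recipient exceeds the actor's cost C.
r to a first cousin = 1/8 (first cousins share one grandparent pair — two paths of length 4: r = 2·(1/2)^4 = 1/8).
r to an offspring = 1/2 (one parent–offspring link: r = (1/2)^1 = 1/2).
r to a half first cousin = 0.0625 (half first cousins share one grandparent — one path of length 4: r = (1/2)^4 = 1/16).
Summing one r·B term per recipient: 1·0.125·0.508 + 2·0.5·0.173 + 1·0.0625·0.339 = 0.2576875.
0.2576875 < 0.42: the indirect benefit is less than the cost.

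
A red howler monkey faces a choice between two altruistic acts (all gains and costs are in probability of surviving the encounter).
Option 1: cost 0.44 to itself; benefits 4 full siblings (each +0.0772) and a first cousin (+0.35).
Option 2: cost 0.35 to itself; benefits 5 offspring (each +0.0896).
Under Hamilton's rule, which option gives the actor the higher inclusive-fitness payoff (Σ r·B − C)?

Option 1: r to a full sibling = 0.5.
Option 1: r to a first cousin = 0.125.
Option 1: Σ r·B − C = (4·0.5·0.0772 + 1·0.125·0.35) − 0.44 = -0.24185.
Option 2: r to an offspring = 0.5.
Option 2: Σ r·B − C = (5·0.5·0.0896) − 0.35 = -0.126.
Option 2 has the higher net inclusive-fitness payoff.

Option 2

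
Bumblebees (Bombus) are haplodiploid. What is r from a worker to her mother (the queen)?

One meiotic link between diploid queen and diploid daughter: r = 1/2.

0.5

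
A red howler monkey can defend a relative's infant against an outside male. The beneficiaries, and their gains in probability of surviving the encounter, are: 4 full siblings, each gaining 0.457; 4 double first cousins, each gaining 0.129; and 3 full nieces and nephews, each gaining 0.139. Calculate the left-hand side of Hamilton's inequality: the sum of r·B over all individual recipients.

1.14725

r to a full sibling = 0.5 (full sibs share both parents — two paths of length 2: r = 2·(1/2)^2 = 1/2).
r to a double first cousin = 0.25 (double first cousins share both grandparent pairs — four paths of length 4: r = 4·(1/2)^4 = 1/4).
r to a full niece or nephew = 0.25 (full aunt/uncle↔niece/nephew: two paths of length 3 through the shared grandparent pair: r = 2·(1/2)^3 = 1/4).
Summing one r·B term per recipient: 4·0.5·0.457 + 4·0.25·0.129 + 3·0.25·0.139 = 1.14725.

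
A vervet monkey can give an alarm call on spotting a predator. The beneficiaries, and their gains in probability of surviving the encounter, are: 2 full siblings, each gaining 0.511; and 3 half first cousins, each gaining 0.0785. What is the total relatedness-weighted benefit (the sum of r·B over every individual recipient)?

0.52571875

r to a full sibling = 1/2 (full sibs share both parents — two paths of length 2: r = 2·(1/2)^2 = 1/2).
r to a half first cousin = 1/16 (half first cousins share one grandparent — one path of length 4: r = (1/2)^4 = 1/16).
Summing one r·B term per recipient: 2·0.5·0.511 + 3·0.0625·0.0785 = 0.52571875.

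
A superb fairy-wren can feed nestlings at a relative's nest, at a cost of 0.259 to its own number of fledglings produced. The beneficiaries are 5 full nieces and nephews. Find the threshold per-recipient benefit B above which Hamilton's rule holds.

0.2072

r to a full niece or nephew = 0.25 (full aunt/uncle↔niece/nephew: two paths of length 3 through the shared grandparent pair: r = 2·(1/2)^3 = 1/4).
Hamilton's rule with n recipients of equal r: n·r·B > C, so B > C/(n·r) = 0.259/(5·0.25) = 0.2072.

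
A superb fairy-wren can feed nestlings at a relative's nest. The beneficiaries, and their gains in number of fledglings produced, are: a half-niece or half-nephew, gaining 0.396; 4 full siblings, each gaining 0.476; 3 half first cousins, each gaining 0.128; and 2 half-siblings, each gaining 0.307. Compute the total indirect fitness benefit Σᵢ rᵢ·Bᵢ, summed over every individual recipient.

r to a half-niece or half-nephew = 0.125 (half-aunt/uncle↔niece/nephew: one path of length 3: r = (1/2)^3 = 1/8).
r to a full sibling = 1/2 (full sibs share both parents — two paths of length 2: r = 2·(1/2)^2 = 1/2).
r to a half first cousin = 1/16 (half first cousins share one grandparent — one path of length 4: r = (1/2)^4 = 1/16).
r to a half-sibling = 0.25 (half-sibs share one parent — one path of length 2: r = (1/2)^2 = 1/4).
Summing one r·B term per recipient: 1·0.125·0.396 + 4·0.5·0.476 + 3·0.0625·0.128 + 2·0.25·0.307 = 1.179.

1.179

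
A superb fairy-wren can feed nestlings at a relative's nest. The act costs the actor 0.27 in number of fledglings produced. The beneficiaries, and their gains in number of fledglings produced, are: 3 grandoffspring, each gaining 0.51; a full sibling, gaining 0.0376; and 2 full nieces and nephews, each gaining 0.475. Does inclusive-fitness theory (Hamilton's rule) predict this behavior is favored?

Yes

Hamilton's rule: the trait is favored when the sum of r·B over every recipient exceeds the actor's cost C.
r to a grandoffspring = 1/4 (two parent–offspring links: r = (1/2)^2 = 1/4).
r to a full sibling = 1/2 (full sibs share both parents — two paths of length 2: r = 2·(1/2)^2 = 1/2).
r to a full niece or nephew = 1/4 (full aunt/uncle↔niece/nephew: two paths of length 3 through the shared grandparent pair: r = 2·(1/2)^3 = 1/4).
Summing one r·B term per recipient: 3·0.25·0.51 + 1·0.5·0.0376 + 2·0.25·0.475 = 0.6388.
0.6388 > 0.27: the indirect benefit exceeds the cost.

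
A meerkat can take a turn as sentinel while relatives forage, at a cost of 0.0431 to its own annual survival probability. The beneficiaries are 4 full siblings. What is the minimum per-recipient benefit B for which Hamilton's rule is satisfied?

0.0215

r to a full sibling = 0.5 (full sibs share both parents — two paths of length 2: r = 2·(1/2)^2 = 1/2).
Hamilton's rule with n recipients of equal r: n·r·B > C, so B > C/(n·r) = 0.0431/(4·0.5) = 0.0215.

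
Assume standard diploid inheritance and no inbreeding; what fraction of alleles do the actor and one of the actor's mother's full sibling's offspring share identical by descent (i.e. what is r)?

0.125

Each parent–offspring link contributes a factor of 1/2, and independent paths through distinct common ancestors add.
First cousins share one grandparent pair — two paths of length 4: r = 2·(1/2)^4 = 1/8.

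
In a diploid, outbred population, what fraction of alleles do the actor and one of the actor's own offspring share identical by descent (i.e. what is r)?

0.5

Each parent–offspring link contributes a factor of 1/2, and independent paths through distinct common ancestors add.
One parent–offspring link: r = (1/2)^1 = 1/2.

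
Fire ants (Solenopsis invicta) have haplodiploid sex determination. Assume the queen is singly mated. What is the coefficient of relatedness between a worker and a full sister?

0.75

Haplodiploid full sisters inherit their father's entire haploid genome identically (contributing 1/2) and on average half of their mother's contribution (1/2 · 1/2 = 1/4); r = 1/2 + 1/4 = 3/4.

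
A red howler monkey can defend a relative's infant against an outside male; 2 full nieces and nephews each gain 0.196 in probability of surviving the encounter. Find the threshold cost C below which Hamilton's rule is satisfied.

0.098

r to a full niece or nephew = 0.25 (full aunt/uncle↔niece/nephew: two paths of length 3 through the shared grandparent pair: r = 2·(1/2)^3 = 1/4).
Hamilton's rule: n·r·B > C, so the trait is favored while C < n·r·B = 2·0.25·0.196 = 0.098.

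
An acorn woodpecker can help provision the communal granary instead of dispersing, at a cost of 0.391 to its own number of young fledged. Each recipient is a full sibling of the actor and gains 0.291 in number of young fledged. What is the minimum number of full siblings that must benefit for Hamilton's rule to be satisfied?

3

r to a full sibling = 1/2 (full sibs share both parents — two paths of length 2: r = 2·(1/2)^2 = 1/2).
Hamilton's rule: n·r·B > C  ⇒  n > C/(r·B) = 0.391/(0.5·0.291) = 2.687.
The smallest integer exceeding 2.687 is 3.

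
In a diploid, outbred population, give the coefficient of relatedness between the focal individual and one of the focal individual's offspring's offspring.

Each parent–offspring link contributes a factor of 1/2, and independent paths through distinct common ancestors add.
Two parent–offspring links: r = (1/2)^2 = 1/4.

0.25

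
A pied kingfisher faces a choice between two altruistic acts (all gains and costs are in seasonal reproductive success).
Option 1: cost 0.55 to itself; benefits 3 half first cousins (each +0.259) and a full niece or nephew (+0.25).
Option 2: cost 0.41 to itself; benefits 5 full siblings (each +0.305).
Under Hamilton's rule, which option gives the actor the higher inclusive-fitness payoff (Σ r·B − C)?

Option 2

Option 1: r to a half first cousin = 0.0625.
Option 1: r to a full niece or nephew = 0.25.
Option 1: Σ r·B − C = (3·0.0625·0.259 + 1·0.25·0.25) − 0.55 = -0.4389375.
Option 2: r to a full sibling = 0.5.
Option 2: Σ r·B − C = (5·0.5·0.305) − 0.41 = 0.3525.
Option 2 has the higher net inclusive-fitness payoff.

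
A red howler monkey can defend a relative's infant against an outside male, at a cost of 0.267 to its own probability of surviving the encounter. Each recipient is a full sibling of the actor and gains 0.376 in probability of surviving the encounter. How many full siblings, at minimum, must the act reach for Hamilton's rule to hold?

2

r to a full sibling = 1/2 (full sibs share both parents — two paths of length 2: r = 2·(1/2)^2 = 1/2).
Hamilton's rule: n·r·B > C  ⇒  n > C/(r·B) = 0.267/(0.5·0.376) = 1.42.
The smallest integer exceeding 1.42 is 2.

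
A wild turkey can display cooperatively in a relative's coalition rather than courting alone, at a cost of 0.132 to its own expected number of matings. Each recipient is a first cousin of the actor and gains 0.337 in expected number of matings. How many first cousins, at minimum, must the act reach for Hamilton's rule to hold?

r to a first cousin = 1/8 (first cousins share one grandparent pair — two paths of length 4: r = 2·(1/2)^4 = 1/8).
Hamilton's rule: n·r·B > C  ⇒  n > C/(r·B) = 0.132/(0.125·0.337) = 3.134.
The smallest integer exceeding 3.134 is 4.

4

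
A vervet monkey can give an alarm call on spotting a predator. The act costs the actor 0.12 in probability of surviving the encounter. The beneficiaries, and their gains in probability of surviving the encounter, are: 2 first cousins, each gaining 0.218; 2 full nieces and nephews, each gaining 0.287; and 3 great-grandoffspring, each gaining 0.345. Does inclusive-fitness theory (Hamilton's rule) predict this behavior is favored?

Hamilton's rule: the trait is favored when the sum of r·B over every recipient exceeds the actor's cost C.
r to a first cousin = 1/8 (first cousins share one grandparent pair — two paths of length 4: r = 2·(1/2)^4 = 1/8).
r to a full niece or nephew = 0.25 (full aunt/uncle↔niece/nephew: two paths of length 3 through the shared grandparent pair: r = 2·(1/2)^3 = 1/4).
r to a great-grandoffspring = 0.125 (three parent–offspring links: r = (1/2)^3 = 1/8).
Summing one r·B term per recipient: 2·0.125·0.218 + 2·0.25·0.287 + 3·0.125·0.345 = 0.327375.
0.327375 > 0.12: the indirect benefit exceeds the cost.

Yes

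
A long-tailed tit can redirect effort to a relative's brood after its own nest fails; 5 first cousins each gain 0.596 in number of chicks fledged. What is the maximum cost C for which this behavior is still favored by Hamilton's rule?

r to a first cousin = 1/8 (first cousins share one grandparent pair — two paths of length 4: r = 2·(1/2)^4 = 1/8).
Hamilton's rule: n·r·B > C, so the trait is favored while C < n·r·B = 5·0.125·0.596 = 0.3725.

0.3725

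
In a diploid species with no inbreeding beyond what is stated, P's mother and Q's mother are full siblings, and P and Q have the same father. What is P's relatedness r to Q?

With two independent routes of shared ancestry, r is the sum of the two contributions.
P and Q are related in two ways: first cousins through their mothers (r = 1/8) and half-sibs through their shared father (r = 1/4).
r = 1/8 + 1/4 = 0.375.

0.375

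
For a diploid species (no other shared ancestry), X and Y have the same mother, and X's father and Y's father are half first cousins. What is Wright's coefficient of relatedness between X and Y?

0.265625

Relatedness sums over independent paths through distinct common ancestors.
X and Y are related in two ways: half-sibs through their shared mother (r = 1/4) and half second cousins through their fathers (r = 1/64).
r = 1/4 + 1/64 = 0.265625.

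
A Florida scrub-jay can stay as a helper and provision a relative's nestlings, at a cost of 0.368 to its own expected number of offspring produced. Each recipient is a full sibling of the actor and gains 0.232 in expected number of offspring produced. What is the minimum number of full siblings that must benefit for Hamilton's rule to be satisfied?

4

r to a full sibling = 1/2 (full sibs share both parents — two paths of length 2: r = 2·(1/2)^2 = 1/2).
Hamilton's rule: n·r·B > C  ⇒  n > C/(r·B) = 0.368/(0.5·0.232) = 3.172.
The smallest integer exceeding 3.172 is 4.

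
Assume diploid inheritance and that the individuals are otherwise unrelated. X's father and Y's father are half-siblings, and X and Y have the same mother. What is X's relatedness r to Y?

Independent pedigree routes through distinct common ancestors add.
X and Y are related in two ways: half first cousins through their fathers (r = 1/16) and half-sibs through their shared mother (r = 1/4).
r = 1/16 + 1/4 = 0.3125.

0.3125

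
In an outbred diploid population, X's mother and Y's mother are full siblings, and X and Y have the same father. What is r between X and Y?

0.375

With two independent routes of shared ancestry, r is the sum of the two contributions.
X and Y are related in two ways: first cousins through their mothers (r = 1/8) and half-sibs through their shared father (r = 1/4).
r = 1/8 + 1/4 = 0.375.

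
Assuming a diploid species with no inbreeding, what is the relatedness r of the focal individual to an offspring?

0.5

One parent–offspring link: r = (1/2)^1 = 1/2.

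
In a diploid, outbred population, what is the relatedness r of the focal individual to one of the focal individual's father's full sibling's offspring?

0.125

Each parent–offspring link contributes a factor of 1/2, and independent paths through distinct common ancestors add.
First cousins share one grandparent pair — two paths of length 4: r = 2·(1/2)^4 = 1/8.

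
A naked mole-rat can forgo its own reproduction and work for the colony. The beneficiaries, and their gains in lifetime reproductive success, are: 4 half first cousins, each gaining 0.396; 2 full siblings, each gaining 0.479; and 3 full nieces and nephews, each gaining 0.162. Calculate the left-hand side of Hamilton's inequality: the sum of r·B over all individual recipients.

0.6995

r to a half first cousin = 1/16 (half first cousins share one grandparent — one path of length 4: r = (1/2)^4 = 1/16).
r to a full sibling = 1/2 (full sibs share both parents — two paths of length 2: r = 2·(1/2)^2 = 1/2).
r to a full niece or nephew = 1/4 (full aunt/uncle↔niece/nephew: two paths of length 3 through the shared grandparent pair: r = 2·(1/2)^3 = 1/4).
Summing one r·B term per recipient: 4·0.0625·0.396 + 2·0.5·0.479 + 3·0.25·0.162 = 0.6995.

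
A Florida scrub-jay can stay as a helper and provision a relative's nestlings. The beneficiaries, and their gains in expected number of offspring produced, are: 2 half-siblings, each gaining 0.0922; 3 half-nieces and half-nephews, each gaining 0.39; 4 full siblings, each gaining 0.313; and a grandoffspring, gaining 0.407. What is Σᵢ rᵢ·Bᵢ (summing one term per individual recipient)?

r to a half-sibling = 1/4 (half-sibs share one parent — one path of length 2: r = (1/2)^2 = 1/4).
r to a half-niece or half-nephew = 0.125 (half-aunt/uncle↔niece/nephew: one path of length 3: r = (1/2)^3 = 1/8).
r to a full sibling = 1/2 (full sibs share both parents — two paths of length 2: r = 2·(1/2)^2 = 1/2).
r to a grandoffspring = 1/4 (two parent–offspring links: r = (1/2)^2 = 1/4).
Summing one r·B term per recipient: 2·0.25·0.0922 + 3·0.125·0.39 + 4·0.5·0.313 + 1·0.25·0.407 = 0.9201.

0.9201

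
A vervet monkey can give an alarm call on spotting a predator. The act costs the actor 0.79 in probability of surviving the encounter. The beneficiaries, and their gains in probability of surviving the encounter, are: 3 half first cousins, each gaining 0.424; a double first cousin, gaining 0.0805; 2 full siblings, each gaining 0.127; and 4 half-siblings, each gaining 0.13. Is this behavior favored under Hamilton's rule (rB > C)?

Hamilton's rule: the trait is favored when the sum of r·B over every recipient exceeds the actor's cost C.
r to a half first cousin = 0.0625 (half first cousins share one grandparent — one path of length 4: r = (1/2)^4 = 1/16).
r to a double first cousin = 1/4 (double first cousins share both grandparent pairs — four paths of length 4: r = 4·(1/2)^4 = 1/4).
r to a full sibling = 0.5 (full sibs share both parents — two paths of length 2: r = 2·(1/2)^2 = 1/2).
r to a half-sibling = 0.25 (half-sibs share one parent — one path of length 2: r = (1/2)^2 = 1/4).
Summing one r·B term per recipient: 3·0.0625·0.424 + 1·0.25·0.0805 + 2·0.5·0.127 + 4·0.25·0.13 = 0.356625.
0.356625 < 0.79: the indirect benefit is less than the cost.

No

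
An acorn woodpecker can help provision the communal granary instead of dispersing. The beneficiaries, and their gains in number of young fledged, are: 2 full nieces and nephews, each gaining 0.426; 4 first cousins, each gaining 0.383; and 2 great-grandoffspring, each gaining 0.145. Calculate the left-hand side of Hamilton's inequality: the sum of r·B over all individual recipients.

0.44075

r to a full niece or nephew = 0.25 (full aunt/uncle↔niece/nephew: two paths of length 3 through the shared grandparent pair: r = 2·(1/2)^3 = 1/4).
r to a first cousin = 0.125 (first cousins share one grandparent pair — two paths of length 4: r = 2·(1/2)^4 = 1/8).
r to a great-grandoffspring = 1/8 (three parent–offspring links: r = (1/2)^3 = 1/8).
Summing one r·B term per recipient: 2·0.25·0.426 + 4·0.125·0.383 + 2·0.125·0.145 = 0.44075.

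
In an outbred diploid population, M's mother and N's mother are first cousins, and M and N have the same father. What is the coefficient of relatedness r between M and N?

0.28125

Relatedness sums over independent paths through distinct common ancestors.
M and N are related in two ways: second cousins through their mothers (r = 1/32) and half-sibs through their shared father (r = 1/4).
r = 1/32 + 1/4 = 0.28125.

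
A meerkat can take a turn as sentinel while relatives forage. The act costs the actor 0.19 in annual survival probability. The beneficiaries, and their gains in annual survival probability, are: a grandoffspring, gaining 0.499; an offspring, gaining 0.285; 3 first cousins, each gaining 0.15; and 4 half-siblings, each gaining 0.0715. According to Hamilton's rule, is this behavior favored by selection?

Yes

Hamilton's rule: the trait is favored when the sum of r·B over every recipient exceeds the actor's cost C.
r to a grandoffspring = 0.25 (two parent–offspring links: r = (1/2)^2 = 1/4).
r to an offspring = 1/2 (one parent–offspring link: r = (1/2)^1 = 1/2).
r to a first cousin = 1/8 (first cousins share one grandparent pair — two paths of length 4: r = 2·(1/2)^4 = 1/8).
r to a half-sibling = 0.25 (half-sibs share one parent — one path of length 2: r = (1/2)^2 = 1/4).
Summing one r·B term per recipient: 1·0.25·0.499 + 1·0.5·0.285 + 3·0.125·0.15 + 4·0.25·0.0715 = 0.395.
0.395 > 0.19: the indirect benefit exceeds the cost.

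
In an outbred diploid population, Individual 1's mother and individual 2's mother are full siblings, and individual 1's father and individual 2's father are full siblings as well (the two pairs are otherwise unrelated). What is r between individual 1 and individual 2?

0.25

Wright's path rule: contributions from independent ancestry routes add.
Individual 1 and individual 2 are related in two ways: first cousins through their mothers (r = 1/8) and first cousins through their fathers (r = 1/8) — i.e. double first cousins.
r = 1/8 + 1/8 = 1/4 = 0.25.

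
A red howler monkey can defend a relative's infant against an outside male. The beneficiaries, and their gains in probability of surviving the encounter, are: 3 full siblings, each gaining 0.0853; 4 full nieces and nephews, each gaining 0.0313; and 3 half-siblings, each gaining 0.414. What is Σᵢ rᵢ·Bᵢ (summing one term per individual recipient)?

0.46975

r to a full sibling = 1/2 (full sibs share both parents — two paths of length 2: r = 2·(1/2)^2 = 1/2).
r to a full niece or nephew = 1/4 (full aunt/uncle↔niece/nephew: two paths of length 3 through the shared grandparent pair: r = 2·(1/2)^3 = 1/4).
r to a half-sibling = 1/4 (half-sibs share one parent — one path of length 2: r = (1/2)^2 = 1/4).
Summing one r·B term per recipient: 3·0.5·0.0853 + 4·0.25·0.0313 + 3·0.25·0.414 = 0.46975.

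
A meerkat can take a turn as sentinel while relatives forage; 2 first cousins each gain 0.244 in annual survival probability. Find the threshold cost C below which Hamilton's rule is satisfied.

0.061

r to a first cousin = 1/8 (first cousins share one grandparent pair — two paths of length 4: r = 2·(1/2)^4 = 1/8).
Hamilton's rule: n·r·B > C, so the trait is favored while C < n·r·B = 2·0.125·0.244 = 0.061.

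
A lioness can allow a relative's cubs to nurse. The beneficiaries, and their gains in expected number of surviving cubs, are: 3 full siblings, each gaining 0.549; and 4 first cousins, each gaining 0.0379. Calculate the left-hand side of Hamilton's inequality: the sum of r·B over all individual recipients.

0.84245

r to a full sibling = 0.5 (full sibs share both parents — two paths of length 2: r = 2·(1/2)^2 = 1/2).
r to a first cousin = 1/8 (first cousins share one grandparent pair — two paths of length 4: r = 2·(1/2)^4 = 1/8).
Summing one r·B term per recipient: 3·0.5·0.549 + 4·0.125·0.0379 = 0.84245.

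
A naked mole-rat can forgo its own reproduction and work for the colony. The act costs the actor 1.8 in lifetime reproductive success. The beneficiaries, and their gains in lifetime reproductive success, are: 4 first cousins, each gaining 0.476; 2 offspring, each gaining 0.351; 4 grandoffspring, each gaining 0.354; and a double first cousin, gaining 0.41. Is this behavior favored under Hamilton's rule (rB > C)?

No

Hamilton's rule: the trait is favored when the sum of r·B over every recipient exceeds the actor's cost C.
r to a first cousin = 0.125 (first cousins share one grandparent pair — two paths of length 4: r = 2·(1/2)^4 = 1/8).
r to an offspring = 1/2 (one parent–offspring link: r = (1/2)^1 = 1/2).
r to a grandoffspring = 1/4 (two parent–offspring links: r = (1/2)^2 = 1/4).
r to a double first cousin = 0.25 (double first cousins share both grandparent pairs — four paths of length 4: r = 4·(1/2)^4 = 1/4).
Summing one r·B term per recipient: 4·0.125·0.476 + 2·0.5·0.351 + 4·0.25·0.354 + 1·0.25·0.41 = 1.0455.
1.0455 < 1.8: the indirect benefit is less than the cost.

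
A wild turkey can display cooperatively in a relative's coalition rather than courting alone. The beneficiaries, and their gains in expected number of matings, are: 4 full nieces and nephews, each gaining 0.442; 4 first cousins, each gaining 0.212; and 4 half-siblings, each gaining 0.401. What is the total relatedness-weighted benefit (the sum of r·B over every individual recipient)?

0.949

r to a full niece or nephew = 0.25 (full aunt/uncle↔niece/nephew: two paths of length 3 through the shared grandparent pair: r = 2·(1/2)^3 = 1/4).
r to a first cousin = 1/8 (first cousins share one grandparent pair — two paths of length 4: r = 2·(1/2)^4 = 1/8).
r to a half-sibling = 1/4 (half-sibs share one parent — one path of length 2: r = (1/2)^2 = 1/4).
Summing one r·B term per recipient: 4·0.25·0.442 + 4·0.125·0.212 + 4·0.25·0.401 = 0.949.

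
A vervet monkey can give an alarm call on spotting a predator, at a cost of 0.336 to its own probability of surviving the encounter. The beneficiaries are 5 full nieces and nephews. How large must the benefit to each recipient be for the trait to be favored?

r to a full niece or nephew = 1/4 (full aunt/uncle↔niece/nephew: two paths of length 3 through the shared grandparent pair: r = 2·(1/2)^3 = 1/4).
Hamilton's rule with n recipients of equal r: n·r·B > C, so B > C/(n·r) = 0.336/(5·0.25) = 0.2688.

0.2688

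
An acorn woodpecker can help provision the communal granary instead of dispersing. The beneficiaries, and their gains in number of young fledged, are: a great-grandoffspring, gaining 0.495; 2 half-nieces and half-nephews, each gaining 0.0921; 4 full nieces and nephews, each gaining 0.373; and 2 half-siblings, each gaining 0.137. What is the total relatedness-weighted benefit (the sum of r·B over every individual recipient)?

0.5264

r to a great-grandoffspring = 0.125 (three parent–offspring links: r = (1/2)^3 = 1/8).
r to a half-niece or half-nephew = 0.125 (half-aunt/uncle↔niece/nephew: one path of length 3: r = (1/2)^3 = 1/8).
r to a full niece or nephew = 1/4 (full aunt/uncle↔niece/nephew: two paths of length 3 through the shared grandparent pair: r = 2·(1/2)^3 = 1/4).
r to a half-sibling = 0.25 (half-sibs share one parent — one path of length 2: r = (1/2)^2 = 1/4).
Summing one r·B term per recipient: 1·0.125·0.495 + 2·0.125·0.0921 + 4·0.25·0.373 + 2·0.25·0.137 = 0.5264.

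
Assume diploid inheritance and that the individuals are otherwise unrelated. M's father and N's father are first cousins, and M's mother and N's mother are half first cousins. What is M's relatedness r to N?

Independent pedigree routes through distinct common ancestors add.
M and N are related in two ways: second cousins through their fathers (r = 1/32) and half second cousins through their mothers (r = 1/64).
r = 1/32 + 1/64 = 3/64 = 0.046875.

0.046875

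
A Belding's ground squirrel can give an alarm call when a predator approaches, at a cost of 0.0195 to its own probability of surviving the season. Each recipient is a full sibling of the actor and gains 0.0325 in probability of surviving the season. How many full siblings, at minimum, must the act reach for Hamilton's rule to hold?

r to a full sibling = 1/2 (full sibs share both parents — two paths of length 2: r = 2·(1/2)^2 = 1/2).
Hamilton's rule: n·r·B > C  ⇒  n > C/(r·B) = 0.0195/(0.5·0.0325) = 1.2.
The smallest integer exceeding 1.2 is 2.

2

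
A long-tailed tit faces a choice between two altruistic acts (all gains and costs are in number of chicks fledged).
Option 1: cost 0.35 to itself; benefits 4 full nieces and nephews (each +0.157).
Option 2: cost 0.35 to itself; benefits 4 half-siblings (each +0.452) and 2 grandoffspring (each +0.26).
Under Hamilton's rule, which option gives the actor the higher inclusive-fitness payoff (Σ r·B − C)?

Option 2

Option 1: r to a full niece or nephew = 0.25.
Option 1: Σ r·B − C = (4·0.25·0.157) − 0.35 = -0.193.
Option 2: r to a half-sibling = 0.25.
Option 2: r to a grandoffspring = 0.25.
Option 2: Σ r·B − C = (4·0.25·0.452 + 2·0.25·0.26) − 0.35 = 0.232.
Option 2 has the higher net inclusive-fitness payoff.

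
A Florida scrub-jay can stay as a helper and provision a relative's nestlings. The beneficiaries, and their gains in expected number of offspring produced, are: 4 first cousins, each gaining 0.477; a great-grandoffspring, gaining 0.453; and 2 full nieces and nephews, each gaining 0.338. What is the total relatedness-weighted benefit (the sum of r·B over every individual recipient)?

0.464125

r to a first cousin = 0.125 (first cousins share one grandparent pair — two paths of length 4: r = 2·(1/2)^4 = 1/8).
r to a great-grandoffspring = 0.125 (three parent–offspring links: r = (1/2)^3 = 1/8).
r to a full niece or nephew = 1/4 (full aunt/uncle↔niece/nephew: two paths of length 3 through the shared grandparent pair: r = 2·(1/2)^3 = 1/4).
Summing one r·B term per recipient: 4·0.125·0.477 + 1·0.125·0.453 + 2·0.25·0.338 = 0.464125.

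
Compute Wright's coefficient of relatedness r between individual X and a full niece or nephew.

Full aunt/uncle↔niece/nephew: two paths of length 3 through the shared grandparent pair: r = 2·(1/2)^3 = 1/4.

0.25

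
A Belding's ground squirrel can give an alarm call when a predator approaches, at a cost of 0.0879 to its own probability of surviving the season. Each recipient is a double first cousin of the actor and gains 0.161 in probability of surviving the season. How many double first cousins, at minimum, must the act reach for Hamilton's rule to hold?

r to a double first cousin = 0.25 (double first cousins share both grandparent pairs — four paths of length 4: r = 4·(1/2)^4 = 1/4).
Hamilton's rule: n·r·B > C  ⇒  n > C/(r·B) = 0.0879/(0.25·0.161) = 2.184.
The smallest integer exceeding 2.184 is 3.

3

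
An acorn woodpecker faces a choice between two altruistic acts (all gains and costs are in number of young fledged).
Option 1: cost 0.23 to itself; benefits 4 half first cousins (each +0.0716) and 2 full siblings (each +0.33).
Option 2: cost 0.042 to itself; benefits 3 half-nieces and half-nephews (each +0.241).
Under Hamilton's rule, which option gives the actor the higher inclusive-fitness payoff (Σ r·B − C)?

Option 1

Option 1: r to a half first cousin = 0.0625.
Option 1: r to a full sibling = 0.5.
Option 1: Σ r·B − C = (4·0.0625·0.0716 + 2·0.5·0.33) − 0.23 = 0.1179.
Option 2: r to a half-niece or half-nephew = 0.125.
Option 2: Σ r·B − C = (3·0.125·0.241) − 0.042 = 0.048375.
Option 1 has the higher net inclusive-fitness payoff.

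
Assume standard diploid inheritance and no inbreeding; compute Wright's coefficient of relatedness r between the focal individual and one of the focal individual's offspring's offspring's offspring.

0.125

Each parent–offspring link contributes a factor of 1/2, and independent paths through distinct common ancestors add.
Three parent–offspring links: r = (1/2)^3 = 1/8.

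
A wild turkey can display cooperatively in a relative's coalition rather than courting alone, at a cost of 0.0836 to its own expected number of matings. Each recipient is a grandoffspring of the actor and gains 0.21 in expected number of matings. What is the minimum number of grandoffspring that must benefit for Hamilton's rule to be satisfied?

2

r to a grandoffspring = 0.25 (two parent–offspring links: r = (1/2)^2 = 1/4).
Hamilton's rule: n·r·B > C  ⇒  n > C/(r·B) = 0.0836/(0.25·0.21) = 1.592.
The smallest integer exceeding 1.592 is 2.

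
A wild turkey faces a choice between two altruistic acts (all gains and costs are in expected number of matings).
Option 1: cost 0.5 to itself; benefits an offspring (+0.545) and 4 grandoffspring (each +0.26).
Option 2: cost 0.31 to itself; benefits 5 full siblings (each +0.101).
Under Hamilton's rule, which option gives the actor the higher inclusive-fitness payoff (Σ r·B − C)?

Option 1

Option 1: r to an offspring = 0.5.
Option 1: r to a grandoffspring = 0.25.
Option 1: Σ r·B − C = (1·0.5·0.545 + 4·0.25·0.26) − 0.5 = 0.0325.
Option 2: r to a full sibling = 0.5.
Option 2: Σ r·B − C = (5·0.5·0.101) − 0.31 = -0.0575.
Option 1 has the higher net inclusive-fitness payoff.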